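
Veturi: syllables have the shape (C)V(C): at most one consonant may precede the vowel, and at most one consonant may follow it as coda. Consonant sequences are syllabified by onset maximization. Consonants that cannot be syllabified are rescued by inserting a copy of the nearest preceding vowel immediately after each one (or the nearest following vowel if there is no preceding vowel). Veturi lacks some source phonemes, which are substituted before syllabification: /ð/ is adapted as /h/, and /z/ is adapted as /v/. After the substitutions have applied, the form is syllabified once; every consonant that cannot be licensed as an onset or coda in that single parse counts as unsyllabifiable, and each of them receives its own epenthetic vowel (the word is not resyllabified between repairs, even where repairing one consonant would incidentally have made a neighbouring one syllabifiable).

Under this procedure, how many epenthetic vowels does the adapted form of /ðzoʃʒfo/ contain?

After substitution the input is /hvoʃʒfo/.
The unsyllabifiable consonants are /h/, /ʒ/; each receives one epenthetic vowel.

2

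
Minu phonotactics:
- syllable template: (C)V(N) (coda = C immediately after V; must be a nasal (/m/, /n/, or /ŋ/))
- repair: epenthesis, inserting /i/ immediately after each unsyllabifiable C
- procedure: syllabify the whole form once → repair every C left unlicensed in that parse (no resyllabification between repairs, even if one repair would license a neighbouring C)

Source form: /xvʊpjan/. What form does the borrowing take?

xivʊpijan

Under (C)V(N), the unsyllabifiable consonants are /x/, /p/ (only a nasal (/m/, /n/, or /ŋ/) is licensed in coda position; onsets are limited to one consonant).
Epenthesis after each stranded consonant: /x/ → /xi/, /p/ → /pi/.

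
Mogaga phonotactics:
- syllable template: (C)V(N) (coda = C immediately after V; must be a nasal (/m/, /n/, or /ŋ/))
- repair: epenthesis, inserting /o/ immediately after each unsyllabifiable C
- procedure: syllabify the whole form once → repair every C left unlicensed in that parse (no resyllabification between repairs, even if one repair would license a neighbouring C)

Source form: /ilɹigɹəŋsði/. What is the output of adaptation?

Syllabifying with onset maximization leaves /l/, /g/, /s/ stranded (only a nasal (/m/, /n/, or /ŋ/) is licensed in coda position; onsets are limited to one consonant).
Each unlicensed consonant becomes the onset of a new syllable: /l/ → /lo/, /g/ → /go/, /s/ → /so/.

iloɹigoɹəŋsoði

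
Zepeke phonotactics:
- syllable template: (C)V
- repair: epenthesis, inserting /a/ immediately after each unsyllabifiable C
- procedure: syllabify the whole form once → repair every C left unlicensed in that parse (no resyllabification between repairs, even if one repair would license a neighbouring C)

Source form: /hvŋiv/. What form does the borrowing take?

havaŋiva

The consonants /h/, /v/, /v/ cannot be parsed into a legal (C)V syllable (no codas are permitted; onsets are limited to one consonant).
Each unlicensed consonant becomes the onset of a new syllable: /h/ → /ha/, /v/ → /va/, /v/ → /va/.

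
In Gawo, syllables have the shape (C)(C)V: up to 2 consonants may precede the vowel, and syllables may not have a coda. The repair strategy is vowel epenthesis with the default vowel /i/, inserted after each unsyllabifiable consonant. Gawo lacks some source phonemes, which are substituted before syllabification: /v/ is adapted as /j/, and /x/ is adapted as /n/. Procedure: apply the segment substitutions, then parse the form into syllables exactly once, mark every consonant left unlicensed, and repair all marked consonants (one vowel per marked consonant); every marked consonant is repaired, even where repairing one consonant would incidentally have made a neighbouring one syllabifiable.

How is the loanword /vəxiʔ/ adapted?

jəniʔi

Substitution: /v/ → /j/, /x/ → /n/, giving /jəniʔ/.
Under (C)(C)V, the unsyllabifiable consonants are /ʔ/ (no codas are permitted; onsets may contain at most 2 consonants).
Epenthesis after each stranded consonant: /ʔ/ → /ʔi/.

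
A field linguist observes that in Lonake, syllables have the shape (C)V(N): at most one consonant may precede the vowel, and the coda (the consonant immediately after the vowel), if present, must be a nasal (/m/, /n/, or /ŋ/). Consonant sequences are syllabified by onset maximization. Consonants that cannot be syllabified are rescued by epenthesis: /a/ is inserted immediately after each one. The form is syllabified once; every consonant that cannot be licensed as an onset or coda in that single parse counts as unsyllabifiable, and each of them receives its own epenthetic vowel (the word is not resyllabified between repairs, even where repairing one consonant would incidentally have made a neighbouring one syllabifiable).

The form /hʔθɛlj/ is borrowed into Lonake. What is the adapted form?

Under (C)V(N), the unsyllabifiable consonants are /h/, /ʔ/, /l/, /j/ (only a nasal (/m/, /n/, or /ŋ/) is licensed in coda position; onsets are limited to one consonant).
Each unlicensed consonant becomes the onset of a new syllable: /h/ → /ha/, /ʔ/ → /ʔa/, /l/ → /la/, /j/ → /ja/.

haʔaθɛlaja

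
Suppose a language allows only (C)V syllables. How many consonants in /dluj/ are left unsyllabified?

Syllabifying with onset maximization leaves /d/, /j/ stranded (no codas are permitted; onsets are limited to one consonant).

2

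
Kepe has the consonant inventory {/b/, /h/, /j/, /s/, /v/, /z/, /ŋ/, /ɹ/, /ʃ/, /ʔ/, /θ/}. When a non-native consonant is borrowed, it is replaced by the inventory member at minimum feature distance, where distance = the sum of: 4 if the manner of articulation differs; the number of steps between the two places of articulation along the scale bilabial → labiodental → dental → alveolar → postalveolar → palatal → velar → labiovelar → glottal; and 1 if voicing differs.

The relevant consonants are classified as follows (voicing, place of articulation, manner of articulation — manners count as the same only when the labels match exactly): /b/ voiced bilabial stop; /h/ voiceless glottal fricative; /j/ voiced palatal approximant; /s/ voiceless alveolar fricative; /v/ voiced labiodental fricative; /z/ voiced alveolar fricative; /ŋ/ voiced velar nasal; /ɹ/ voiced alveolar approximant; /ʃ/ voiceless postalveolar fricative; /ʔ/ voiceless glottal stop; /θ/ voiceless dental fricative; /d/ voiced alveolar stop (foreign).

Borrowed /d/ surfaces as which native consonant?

b

/b/ is closest: same manner (stop), place distance 3 (alveolar→bilabial), same voicing; total 3. Next closest is /z/ at distance 4.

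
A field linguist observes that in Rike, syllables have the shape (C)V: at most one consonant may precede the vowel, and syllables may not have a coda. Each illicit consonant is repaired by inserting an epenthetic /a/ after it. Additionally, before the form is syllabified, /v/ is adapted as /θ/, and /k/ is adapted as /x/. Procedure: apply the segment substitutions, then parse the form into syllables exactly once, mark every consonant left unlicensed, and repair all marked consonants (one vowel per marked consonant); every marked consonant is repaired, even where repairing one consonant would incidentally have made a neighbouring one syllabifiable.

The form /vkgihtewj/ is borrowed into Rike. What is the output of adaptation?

Substitution: /v/ → /θ/, /k/ → /x/, giving /θxgihtewj/.
Under (C)V, the unsyllabifiable consonants are /θ/, /x/, /h/, /w/, /j/ (no codas are permitted; onsets are limited to one consonant).
Inserting the epenthetic vowel yields /θ/ → /θa/, /x/ → /xa/, /h/ → /ha/, /w/ → /wa/, /j/ → /ja/.

θaxagihatewaja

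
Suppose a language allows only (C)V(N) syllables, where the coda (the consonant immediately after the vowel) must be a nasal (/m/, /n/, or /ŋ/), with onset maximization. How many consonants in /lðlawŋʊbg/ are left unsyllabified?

5

The consonants /l/, /ð/, /w/, /b/, /g/ cannot be parsed into a legal (C)V(N) syllable (only a nasal (/m/, /n/, or /ŋ/) is licensed in coda position; onsets are limited to one consonant).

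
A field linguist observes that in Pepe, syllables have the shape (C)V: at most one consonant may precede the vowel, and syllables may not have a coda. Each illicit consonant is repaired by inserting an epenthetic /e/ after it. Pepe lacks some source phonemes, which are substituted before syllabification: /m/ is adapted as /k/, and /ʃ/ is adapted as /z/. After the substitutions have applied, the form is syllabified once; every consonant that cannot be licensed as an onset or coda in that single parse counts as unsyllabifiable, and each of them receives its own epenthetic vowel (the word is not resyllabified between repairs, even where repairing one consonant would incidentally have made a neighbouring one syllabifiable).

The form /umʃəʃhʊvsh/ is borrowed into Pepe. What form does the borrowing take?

ukezəzehʊvesehe

Substitution: /m/ → /k/, /ʃ/ → /z/, giving /ukzəzhʊvsh/.
Under (C)V, the unsyllabifiable consonants are /k/, /z/, /v/, /s/, /h/ (no codas are permitted; onsets are limited to one consonant).
Each unlicensed consonant becomes the onset of a new syllable: /k/ → /ke/, /z/ → /ze/, /v/ → /ve/, /s/ → /se/, /h/ → /he/.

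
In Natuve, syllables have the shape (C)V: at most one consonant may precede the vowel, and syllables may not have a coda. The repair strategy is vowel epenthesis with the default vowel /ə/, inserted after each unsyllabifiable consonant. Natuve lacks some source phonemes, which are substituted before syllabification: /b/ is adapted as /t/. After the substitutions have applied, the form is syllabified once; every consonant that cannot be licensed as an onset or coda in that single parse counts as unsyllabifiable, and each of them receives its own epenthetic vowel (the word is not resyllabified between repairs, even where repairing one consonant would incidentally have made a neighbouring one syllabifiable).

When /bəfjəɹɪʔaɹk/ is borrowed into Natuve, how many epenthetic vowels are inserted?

3

After substitution the input is /təfjəɹɪʔaɹk/.
The unsyllabifiable consonants are /f/, /ɹ/, /k/; each receives one epenthetic vowel.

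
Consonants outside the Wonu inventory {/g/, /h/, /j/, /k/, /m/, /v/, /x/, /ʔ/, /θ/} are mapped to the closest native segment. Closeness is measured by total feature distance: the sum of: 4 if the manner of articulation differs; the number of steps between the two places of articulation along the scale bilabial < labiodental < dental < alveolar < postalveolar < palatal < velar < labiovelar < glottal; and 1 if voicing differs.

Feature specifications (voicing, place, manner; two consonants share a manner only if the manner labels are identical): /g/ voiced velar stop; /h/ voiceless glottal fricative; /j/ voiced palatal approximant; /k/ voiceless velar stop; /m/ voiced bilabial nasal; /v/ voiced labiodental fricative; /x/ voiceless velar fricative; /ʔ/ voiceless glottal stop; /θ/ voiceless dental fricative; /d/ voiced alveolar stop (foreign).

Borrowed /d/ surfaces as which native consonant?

g

/g/ is closest: same manner (stop), place distance 3 (alveolar→velar), same voicing; total 3. Next closest is /k/ at distance 4.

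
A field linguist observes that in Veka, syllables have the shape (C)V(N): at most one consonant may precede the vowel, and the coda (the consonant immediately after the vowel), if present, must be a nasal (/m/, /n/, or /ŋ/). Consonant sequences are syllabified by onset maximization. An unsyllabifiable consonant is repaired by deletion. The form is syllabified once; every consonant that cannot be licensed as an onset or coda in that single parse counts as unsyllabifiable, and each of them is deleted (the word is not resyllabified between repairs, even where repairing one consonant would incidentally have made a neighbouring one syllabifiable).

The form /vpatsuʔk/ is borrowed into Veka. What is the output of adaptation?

pasu

Under (C)V(N), the unsyllabifiable consonants are /v/, /t/, /ʔ/, /k/ (only a nasal (/m/, /n/, or /ŋ/) is licensed in coda position; onsets are limited to one consonant).
Each unlicensed consonant is deleted: /v/, /t/, /ʔ/, /k/.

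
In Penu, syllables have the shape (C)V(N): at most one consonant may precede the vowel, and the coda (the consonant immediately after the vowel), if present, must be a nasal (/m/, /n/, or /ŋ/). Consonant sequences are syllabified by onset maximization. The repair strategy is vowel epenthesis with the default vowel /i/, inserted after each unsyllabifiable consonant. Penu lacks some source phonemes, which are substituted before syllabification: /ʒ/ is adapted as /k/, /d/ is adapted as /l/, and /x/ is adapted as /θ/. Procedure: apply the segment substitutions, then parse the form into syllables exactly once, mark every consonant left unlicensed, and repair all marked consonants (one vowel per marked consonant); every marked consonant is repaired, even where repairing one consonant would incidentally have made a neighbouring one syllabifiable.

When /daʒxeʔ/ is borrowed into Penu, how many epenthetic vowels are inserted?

After substitution the input is /lakθeʔ/.
The unsyllabifiable consonants are /k/, /ʔ/; each receives one epenthetic vowel.

2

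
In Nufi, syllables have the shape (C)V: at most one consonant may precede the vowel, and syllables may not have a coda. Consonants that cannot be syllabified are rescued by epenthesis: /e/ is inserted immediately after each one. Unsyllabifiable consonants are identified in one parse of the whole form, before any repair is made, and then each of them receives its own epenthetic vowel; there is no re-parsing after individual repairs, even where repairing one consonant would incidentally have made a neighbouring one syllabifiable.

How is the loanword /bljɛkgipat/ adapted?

belejɛkegipate

The consonants /b/, /l/, /k/, /t/ cannot be parsed into a legal (C)V syllable (no codas are permitted; onsets are limited to one consonant).
Epenthesis after each stranded consonant: /b/ → /be/, /l/ → /le/, /k/ → /ke/, /t/ → /te/.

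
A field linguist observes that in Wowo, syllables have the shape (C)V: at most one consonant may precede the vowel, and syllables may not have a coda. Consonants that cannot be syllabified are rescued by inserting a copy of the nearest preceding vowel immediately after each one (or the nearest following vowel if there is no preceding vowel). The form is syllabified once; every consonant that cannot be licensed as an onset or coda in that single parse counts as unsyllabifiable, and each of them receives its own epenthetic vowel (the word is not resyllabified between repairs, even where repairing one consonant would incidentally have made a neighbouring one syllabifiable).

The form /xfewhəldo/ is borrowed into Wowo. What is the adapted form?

Syllabifying with onset maximization leaves /x/, /w/, /l/ stranded (no codas are permitted; onsets are limited to one consonant).
Each unlicensed consonant becomes the onset of a new syllable: /x/ → /xe/, /w/ → /we/, /l/ → /lə/.

xefewehələdo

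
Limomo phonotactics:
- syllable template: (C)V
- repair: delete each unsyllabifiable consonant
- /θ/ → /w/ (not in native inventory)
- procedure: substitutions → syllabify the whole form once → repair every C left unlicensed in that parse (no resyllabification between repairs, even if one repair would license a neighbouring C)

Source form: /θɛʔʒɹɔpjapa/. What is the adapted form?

wɛɹɔjapa

Substitution: /θ/ → /w/, giving /wɛʔʒɹɔpjapa/.
Syllabifying with onset maximization leaves /ʔ/, /ʒ/, /p/ stranded (no codas are permitted; onsets are limited to one consonant).
Deletion applies to /ʔ/, /ʒ/, /p/.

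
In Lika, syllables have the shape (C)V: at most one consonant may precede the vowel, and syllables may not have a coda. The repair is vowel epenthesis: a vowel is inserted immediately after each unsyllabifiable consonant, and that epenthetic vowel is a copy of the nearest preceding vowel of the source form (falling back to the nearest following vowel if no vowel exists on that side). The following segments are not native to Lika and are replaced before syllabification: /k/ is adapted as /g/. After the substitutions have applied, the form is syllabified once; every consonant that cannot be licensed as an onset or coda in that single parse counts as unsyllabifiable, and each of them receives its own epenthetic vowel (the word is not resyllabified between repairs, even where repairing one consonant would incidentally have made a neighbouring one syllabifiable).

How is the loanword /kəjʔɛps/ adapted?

Substitution: /k/ → /g/, giving /gəjʔɛps/.
Under (C)V, the unsyllabifiable consonants are /j/, /p/, /s/ (no codas are permitted; onsets are limited to one consonant).
Epenthesis after each stranded consonant: /j/ → /jə/, /p/ → /pɛ/, /s/ → /sɛ/.

gəjəʔɛpɛsɛ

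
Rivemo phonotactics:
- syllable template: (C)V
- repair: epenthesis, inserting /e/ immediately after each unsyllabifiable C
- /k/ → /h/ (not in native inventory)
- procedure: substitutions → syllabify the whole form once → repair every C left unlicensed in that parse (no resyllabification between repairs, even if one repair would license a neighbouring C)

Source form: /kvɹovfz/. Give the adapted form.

heveɹovefeze

Substitution: /k/ → /h/, giving /hvɹovfz/.
Under (C)V, the unsyllabifiable consonants are /h/, /v/, /v/, /f/, /z/ (no codas are permitted; onsets are limited to one consonant).
Epenthesis after each stranded consonant: /h/ → /he/, /v/ → /ve/, /v/ → /ve/, /f/ → /fe/, /z/ → /ze/.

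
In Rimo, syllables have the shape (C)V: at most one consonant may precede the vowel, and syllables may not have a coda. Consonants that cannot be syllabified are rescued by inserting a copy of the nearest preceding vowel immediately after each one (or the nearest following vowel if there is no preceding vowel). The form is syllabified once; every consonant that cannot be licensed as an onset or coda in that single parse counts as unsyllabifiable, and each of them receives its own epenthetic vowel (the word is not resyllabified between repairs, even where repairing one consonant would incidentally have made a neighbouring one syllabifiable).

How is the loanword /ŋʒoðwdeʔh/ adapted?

ŋoʒoðowodeʔehe

Under (C)V, the unsyllabifiable consonants are /ŋ/, /ð/, /w/, /ʔ/, /h/ (no codas are permitted; onsets are limited to one consonant).
Each unlicensed consonant becomes the onset of a new syllable: /ŋ/ → /ŋo/, /ð/ → /ðo/, /w/ → /wo/, /ʔ/ → /ʔe/, /h/ → /he/.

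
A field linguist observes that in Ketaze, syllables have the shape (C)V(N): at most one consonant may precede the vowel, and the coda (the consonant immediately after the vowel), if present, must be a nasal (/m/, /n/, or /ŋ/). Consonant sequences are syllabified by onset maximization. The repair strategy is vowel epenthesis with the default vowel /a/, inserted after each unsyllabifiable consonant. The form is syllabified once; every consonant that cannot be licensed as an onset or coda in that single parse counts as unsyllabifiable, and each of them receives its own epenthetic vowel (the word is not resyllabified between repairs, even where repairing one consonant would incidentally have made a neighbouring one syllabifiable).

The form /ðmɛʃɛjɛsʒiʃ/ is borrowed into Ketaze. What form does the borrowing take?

ðamɛʃɛjɛsaʒiʃa

Syllabifying with onset maximization leaves /ð/, /s/, /ʃ/ stranded (only a nasal (/m/, /n/, or /ŋ/) is licensed in coda position; onsets are limited to one consonant).
Inserting the epenthetic vowel yields /ð/ → /ða/, /s/ → /sa/, /ʃ/ → /ʃa/.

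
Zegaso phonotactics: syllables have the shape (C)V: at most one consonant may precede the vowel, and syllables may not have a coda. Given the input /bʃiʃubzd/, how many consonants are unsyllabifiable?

Under (C)V, the unsyllabifiable consonants are /b/, /b/, /z/, /d/ (no codas are permitted; onsets are limited to one consonant).

4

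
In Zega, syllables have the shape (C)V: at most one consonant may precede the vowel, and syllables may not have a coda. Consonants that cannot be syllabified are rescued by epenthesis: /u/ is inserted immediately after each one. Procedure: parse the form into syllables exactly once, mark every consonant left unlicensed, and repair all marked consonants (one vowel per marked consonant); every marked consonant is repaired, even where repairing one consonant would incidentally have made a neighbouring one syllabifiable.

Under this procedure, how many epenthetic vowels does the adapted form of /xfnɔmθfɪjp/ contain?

The unsyllabifiable consonants are /x/, /f/, /m/, /θ/, /j/, /p/; each receives one epenthetic vowel.

6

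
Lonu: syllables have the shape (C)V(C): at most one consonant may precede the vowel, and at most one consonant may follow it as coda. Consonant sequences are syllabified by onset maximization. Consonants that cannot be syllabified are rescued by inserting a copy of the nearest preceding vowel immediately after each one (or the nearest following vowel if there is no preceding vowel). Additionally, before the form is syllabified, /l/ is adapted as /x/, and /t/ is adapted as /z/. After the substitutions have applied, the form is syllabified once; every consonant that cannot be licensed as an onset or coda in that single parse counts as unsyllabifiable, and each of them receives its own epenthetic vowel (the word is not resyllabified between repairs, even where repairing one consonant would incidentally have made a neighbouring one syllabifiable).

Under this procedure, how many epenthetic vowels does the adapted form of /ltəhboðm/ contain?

After substitution the input is /xzəhboðm/.
The unsyllabifiable consonants are /x/, /m/; each receives one epenthetic vowel.

2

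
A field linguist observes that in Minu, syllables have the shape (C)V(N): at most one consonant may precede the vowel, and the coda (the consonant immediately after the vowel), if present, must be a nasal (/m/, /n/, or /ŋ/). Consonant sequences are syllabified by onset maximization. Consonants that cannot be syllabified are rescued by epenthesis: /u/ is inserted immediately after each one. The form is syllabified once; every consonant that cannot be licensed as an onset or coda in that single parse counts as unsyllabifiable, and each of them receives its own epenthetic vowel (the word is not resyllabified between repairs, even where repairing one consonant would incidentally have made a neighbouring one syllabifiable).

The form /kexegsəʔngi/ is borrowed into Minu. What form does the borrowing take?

Under (C)V(N), the unsyllabifiable consonants are /g/, /ʔ/, /n/ (only a nasal (/m/, /n/, or /ŋ/) is licensed in coda position; onsets are limited to one consonant).
Epenthesis after each stranded consonant: /g/ → /gu/, /ʔ/ → /ʔu/, /n/ → /nu/.

kexegusəʔunugi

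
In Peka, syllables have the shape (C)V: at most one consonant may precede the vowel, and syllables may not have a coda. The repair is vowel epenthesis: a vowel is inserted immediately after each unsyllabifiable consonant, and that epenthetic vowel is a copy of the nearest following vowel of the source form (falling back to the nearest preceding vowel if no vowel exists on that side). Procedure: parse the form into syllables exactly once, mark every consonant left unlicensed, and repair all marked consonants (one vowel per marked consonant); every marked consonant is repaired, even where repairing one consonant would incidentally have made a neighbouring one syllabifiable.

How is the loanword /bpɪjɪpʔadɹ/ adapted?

The consonants /b/, /p/, /d/, /ɹ/ cannot be parsed into a legal (C)V syllable (no codas are permitted; onsets are limited to one consonant).
Epenthesis after each stranded consonant: /b/ → /bɪ/, /p/ → /pa/, /d/ → /da/, /ɹ/ → /ɹa/.

bɪpɪjɪpaʔadaɹa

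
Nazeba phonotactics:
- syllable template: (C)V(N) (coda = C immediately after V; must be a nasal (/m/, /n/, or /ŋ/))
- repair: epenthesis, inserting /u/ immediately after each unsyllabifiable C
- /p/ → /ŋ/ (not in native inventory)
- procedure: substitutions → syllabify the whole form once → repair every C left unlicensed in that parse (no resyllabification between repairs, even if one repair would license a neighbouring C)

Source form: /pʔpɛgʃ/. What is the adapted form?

Substitution: /p/ → /ŋ/, giving /ŋʔŋɛgʃ/.
Syllabifying with onset maximization leaves /ŋ/, /ʔ/, /g/, /ʃ/ stranded (only a nasal (/m/, /n/, or /ŋ/) is licensed in coda position; onsets are limited to one consonant).
Inserting the epenthetic vowel yields /ŋ/ → /ŋu/, /ʔ/ → /ʔu/, /g/ → /gu/, /ʃ/ → /ʃu/.

ŋuʔuŋɛguʃu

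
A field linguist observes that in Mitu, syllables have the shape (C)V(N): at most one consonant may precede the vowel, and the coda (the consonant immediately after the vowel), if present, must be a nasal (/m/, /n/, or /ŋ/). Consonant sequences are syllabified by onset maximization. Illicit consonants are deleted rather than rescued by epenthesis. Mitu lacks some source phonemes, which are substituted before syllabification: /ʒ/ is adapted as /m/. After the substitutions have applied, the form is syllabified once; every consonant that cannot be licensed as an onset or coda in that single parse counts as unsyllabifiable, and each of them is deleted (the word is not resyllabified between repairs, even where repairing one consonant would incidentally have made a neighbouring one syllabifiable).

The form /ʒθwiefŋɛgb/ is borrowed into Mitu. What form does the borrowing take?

wieŋɛ

Substitution: /ʒ/ → /m/, giving /mθwiefŋɛgb/.
Under (C)V(N), the unsyllabifiable consonants are /m/, /θ/, /f/, /g/, /b/ (only a nasal (/m/, /n/, or /ŋ/) is licensed in coda position; onsets are limited to one consonant).
Deletion applies to /m/, /θ/, /f/, /g/, /b/.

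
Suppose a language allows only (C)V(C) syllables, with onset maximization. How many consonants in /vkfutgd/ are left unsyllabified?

4

Under (C)V(C), the unsyllabifiable consonants are /v/, /k/, /g/, /d/ (at most one coda consonant is licensed; onsets are limited to one consonant).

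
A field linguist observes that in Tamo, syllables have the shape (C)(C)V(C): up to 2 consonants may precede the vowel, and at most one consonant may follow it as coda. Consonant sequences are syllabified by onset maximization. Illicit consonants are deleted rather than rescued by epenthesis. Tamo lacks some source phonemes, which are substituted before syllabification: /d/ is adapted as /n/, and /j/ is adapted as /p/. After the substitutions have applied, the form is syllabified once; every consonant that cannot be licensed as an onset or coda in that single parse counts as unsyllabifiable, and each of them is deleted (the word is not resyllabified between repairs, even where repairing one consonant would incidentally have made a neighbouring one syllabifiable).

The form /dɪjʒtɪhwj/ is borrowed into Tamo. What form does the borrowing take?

nɪpʒtɪh

Substitution: /d/ → /n/, /j/ → /p/, giving /nɪpʒtɪhwp/.
Under (C)(C)V(C), the unsyllabifiable consonants are /w/, /p/ (at most one coda consonant is licensed; onsets may contain at most 2 consonants).
Deletion applies to /w/, /p/.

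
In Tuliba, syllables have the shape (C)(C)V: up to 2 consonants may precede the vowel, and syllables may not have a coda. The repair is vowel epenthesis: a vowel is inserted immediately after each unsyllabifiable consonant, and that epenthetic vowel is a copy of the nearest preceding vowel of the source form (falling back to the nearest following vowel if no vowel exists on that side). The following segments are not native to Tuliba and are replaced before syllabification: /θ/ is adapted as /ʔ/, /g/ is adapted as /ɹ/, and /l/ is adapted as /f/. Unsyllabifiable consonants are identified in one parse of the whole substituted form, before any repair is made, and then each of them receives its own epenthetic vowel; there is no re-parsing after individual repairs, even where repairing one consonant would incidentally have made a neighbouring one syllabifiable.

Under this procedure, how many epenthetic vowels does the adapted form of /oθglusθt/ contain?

After substitution the input is /oʔɹfusʔt/.
The unsyllabifiable consonants are /ʔ/, /s/, /ʔ/, /t/; each receives one epenthetic vowel.

4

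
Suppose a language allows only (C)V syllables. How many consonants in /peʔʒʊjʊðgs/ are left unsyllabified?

4

Syllabifying with onset maximization leaves /ʔ/, /ð/, /g/, /s/ stranded (no codas are permitted; onsets are limited to one consonant).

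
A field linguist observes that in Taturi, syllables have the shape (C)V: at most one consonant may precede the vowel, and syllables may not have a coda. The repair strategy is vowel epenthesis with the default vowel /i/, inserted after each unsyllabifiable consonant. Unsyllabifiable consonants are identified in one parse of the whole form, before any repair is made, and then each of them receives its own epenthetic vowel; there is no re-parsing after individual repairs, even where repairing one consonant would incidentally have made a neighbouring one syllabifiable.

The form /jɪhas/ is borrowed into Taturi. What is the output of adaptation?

jɪhasi

Under (C)V, the unsyllabifiable consonants are /s/ (no codas are permitted; onsets are limited to one consonant).
Each unlicensed consonant becomes the onset of a new syllable: /s/ → /si/.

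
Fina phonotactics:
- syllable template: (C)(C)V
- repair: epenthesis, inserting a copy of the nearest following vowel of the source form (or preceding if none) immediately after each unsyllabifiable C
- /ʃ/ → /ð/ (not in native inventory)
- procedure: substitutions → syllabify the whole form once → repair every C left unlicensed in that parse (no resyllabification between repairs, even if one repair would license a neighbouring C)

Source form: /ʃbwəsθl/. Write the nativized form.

Substitution: /ʃ/ → /ð/, giving /ðbwəsθl/.
Under (C)(C)V, the unsyllabifiable consonants are /ð/, /s/, /θ/, /l/ (no codas are permitted; onsets may contain at most 2 consonants).
Each unlicensed consonant becomes the onset of a new syllable: /ð/ → /ðə/, /s/ → /sə/, /θ/ → /θə/, /l/ → /lə/.

ðəbwəsəθələ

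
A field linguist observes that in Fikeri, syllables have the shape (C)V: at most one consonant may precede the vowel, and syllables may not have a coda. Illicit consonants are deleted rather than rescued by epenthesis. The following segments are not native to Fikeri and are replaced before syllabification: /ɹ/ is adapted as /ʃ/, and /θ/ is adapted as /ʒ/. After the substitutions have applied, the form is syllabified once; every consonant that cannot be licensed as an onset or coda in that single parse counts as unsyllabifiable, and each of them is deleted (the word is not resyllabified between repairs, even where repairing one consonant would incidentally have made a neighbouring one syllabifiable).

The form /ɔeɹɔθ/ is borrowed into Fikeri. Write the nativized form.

ɔeʃɔ

Substitution: /ɹ/ → /ʃ/, /θ/ → /ʒ/, giving /ɔeʃɔʒ/.
Syllabifying with onset maximization leaves /ʒ/ stranded (no codas are permitted; onsets are limited to one consonant).
Deletion applies to /ʒ/.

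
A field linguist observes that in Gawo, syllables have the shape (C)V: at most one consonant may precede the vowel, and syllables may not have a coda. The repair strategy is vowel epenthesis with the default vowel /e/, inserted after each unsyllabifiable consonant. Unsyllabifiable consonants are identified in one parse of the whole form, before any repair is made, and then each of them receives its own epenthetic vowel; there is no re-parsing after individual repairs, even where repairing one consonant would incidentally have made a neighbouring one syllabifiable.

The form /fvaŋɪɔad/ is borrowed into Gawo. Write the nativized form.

fevaŋɪɔade

Syllabifying with onset maximization leaves /f/, /d/ stranded (no codas are permitted; onsets are limited to one consonant).
Inserting the epenthetic vowel yields /f/ → /fe/, /d/ → /de/.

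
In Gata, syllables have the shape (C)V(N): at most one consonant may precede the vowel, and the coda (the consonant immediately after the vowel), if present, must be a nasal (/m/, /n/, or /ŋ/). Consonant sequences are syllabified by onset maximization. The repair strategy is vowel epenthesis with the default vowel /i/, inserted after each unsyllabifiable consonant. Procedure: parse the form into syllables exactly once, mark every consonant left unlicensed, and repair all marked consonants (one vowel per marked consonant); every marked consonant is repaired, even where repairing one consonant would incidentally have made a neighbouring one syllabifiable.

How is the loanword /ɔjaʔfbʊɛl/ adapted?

The consonants /ʔ/, /f/, /l/ cannot be parsed into a legal (C)V(N) syllable (only a nasal (/m/, /n/, or /ŋ/) is licensed in coda position; onsets are limited to one consonant).
Inserting the epenthetic vowel yields /ʔ/ → /ʔi/, /f/ → /fi/, /l/ → /li/.

ɔjaʔifibʊɛli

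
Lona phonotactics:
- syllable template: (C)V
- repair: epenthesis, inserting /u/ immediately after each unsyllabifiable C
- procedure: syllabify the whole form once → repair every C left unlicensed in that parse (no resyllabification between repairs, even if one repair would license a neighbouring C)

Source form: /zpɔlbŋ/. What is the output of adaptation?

Syllabifying with onset maximization leaves /z/, /l/, /b/, /ŋ/ stranded (no codas are permitted; onsets are limited to one consonant).
Epenthesis after each stranded consonant: /z/ → /zu/, /l/ → /lu/, /b/ → /bu/, /ŋ/ → /ŋu/.

zupɔlubuŋu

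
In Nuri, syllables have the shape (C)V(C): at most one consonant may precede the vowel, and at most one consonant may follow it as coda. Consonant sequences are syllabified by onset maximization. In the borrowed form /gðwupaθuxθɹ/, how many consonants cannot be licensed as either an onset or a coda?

Syllabifying with onset maximization leaves /g/, /ð/, /θ/, /ɹ/ stranded (at most one coda consonant is licensed; onsets are limited to one consonant).

4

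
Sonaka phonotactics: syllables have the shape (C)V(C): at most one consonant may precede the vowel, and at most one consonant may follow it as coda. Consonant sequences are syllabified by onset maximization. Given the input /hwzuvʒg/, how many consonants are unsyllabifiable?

Syllabifying with onset maximization leaves /h/, /w/, /ʒ/, /g/ stranded (at most one coda consonant is licensed; onsets are limited to one consonant).

4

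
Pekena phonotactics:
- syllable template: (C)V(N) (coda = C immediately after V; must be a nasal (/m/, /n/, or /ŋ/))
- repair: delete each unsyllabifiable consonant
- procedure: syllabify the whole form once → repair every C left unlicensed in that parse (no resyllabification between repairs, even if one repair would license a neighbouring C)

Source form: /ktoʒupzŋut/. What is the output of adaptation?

Under (C)V(N), the unsyllabifiable consonants are /k/, /p/, /z/, /t/ (only a nasal (/m/, /n/, or /ŋ/) is licensed in coda position; onsets are limited to one consonant).
Each unlicensed consonant is deleted: /k/, /p/, /z/, /t/.

toʒuŋu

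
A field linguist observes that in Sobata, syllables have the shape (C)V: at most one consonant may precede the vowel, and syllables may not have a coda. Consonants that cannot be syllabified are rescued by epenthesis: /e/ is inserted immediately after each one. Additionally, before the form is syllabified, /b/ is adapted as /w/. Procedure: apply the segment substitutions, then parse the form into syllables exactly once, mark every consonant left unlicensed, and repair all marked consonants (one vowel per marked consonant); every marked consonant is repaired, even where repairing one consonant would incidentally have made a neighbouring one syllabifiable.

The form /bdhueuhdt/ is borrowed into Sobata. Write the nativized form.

wedehueuhedete

Substitution: /b/ → /w/, giving /wdhueuhdt/.
Syllabifying with onset maximization leaves /w/, /d/, /h/, /d/, /t/ stranded (no codas are permitted; onsets are limited to one consonant).
Inserting the epenthetic vowel yields /w/ → /we/, /d/ → /de/, /h/ → /he/, /d/ → /de/, /t/ → /te/.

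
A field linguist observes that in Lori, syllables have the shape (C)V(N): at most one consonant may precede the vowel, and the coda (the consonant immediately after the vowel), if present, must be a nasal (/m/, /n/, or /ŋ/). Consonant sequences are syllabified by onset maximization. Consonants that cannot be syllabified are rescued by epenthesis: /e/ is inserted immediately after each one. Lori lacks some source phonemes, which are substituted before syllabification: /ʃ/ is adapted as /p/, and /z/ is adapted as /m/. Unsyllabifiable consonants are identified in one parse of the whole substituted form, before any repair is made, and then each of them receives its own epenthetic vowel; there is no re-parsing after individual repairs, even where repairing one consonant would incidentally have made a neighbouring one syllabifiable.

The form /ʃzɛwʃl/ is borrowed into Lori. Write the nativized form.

Substitution: /ʃ/ → /p/, /z/ → /m/, giving /pmɛwpl/.
Syllabifying with onset maximization leaves /p/, /w/, /p/, /l/ stranded (only a nasal (/m/, /n/, or /ŋ/) is licensed in coda position; onsets are limited to one consonant).
Epenthesis after each stranded consonant: /p/ → /pe/, /w/ → /we/, /p/ → /pe/, /l/ → /le/.

pemɛwepele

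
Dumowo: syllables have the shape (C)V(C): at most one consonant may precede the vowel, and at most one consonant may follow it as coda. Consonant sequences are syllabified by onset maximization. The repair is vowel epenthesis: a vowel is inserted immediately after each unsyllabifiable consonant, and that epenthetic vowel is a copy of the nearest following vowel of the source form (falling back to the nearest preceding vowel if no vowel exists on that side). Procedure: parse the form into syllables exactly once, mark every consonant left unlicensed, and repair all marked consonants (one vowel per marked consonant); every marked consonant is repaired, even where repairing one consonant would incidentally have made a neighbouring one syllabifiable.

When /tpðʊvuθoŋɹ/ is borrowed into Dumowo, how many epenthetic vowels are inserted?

3

The unsyllabifiable consonants are /t/, /p/, /ɹ/; each receives one epenthetic vowel.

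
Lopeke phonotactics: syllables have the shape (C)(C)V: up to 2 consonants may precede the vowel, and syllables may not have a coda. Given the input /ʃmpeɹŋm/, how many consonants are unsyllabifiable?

The consonants /ʃ/, /ɹ/, /ŋ/, /m/ cannot be parsed into a legal (C)(C)V syllable (no codas are permitted; onsets may contain at most 2 consonants).

4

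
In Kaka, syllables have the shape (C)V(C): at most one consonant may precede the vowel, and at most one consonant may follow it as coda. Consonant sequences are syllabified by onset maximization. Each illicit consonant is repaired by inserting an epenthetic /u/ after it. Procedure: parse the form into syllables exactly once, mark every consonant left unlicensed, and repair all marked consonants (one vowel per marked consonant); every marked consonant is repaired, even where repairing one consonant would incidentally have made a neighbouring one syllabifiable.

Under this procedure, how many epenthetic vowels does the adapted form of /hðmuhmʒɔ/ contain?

3

The unsyllabifiable consonants are /h/, /ð/, /m/; each receives one epenthetic vowel.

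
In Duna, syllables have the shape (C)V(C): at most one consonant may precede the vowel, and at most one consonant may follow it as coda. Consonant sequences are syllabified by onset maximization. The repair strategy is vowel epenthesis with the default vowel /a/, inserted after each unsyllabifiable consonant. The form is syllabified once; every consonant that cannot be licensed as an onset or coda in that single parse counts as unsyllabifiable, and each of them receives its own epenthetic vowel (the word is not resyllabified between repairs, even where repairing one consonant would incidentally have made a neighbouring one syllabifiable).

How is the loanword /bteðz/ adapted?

The consonants /b/, /z/ cannot be parsed into a legal (C)V(C) syllable (at most one coda consonant is licensed; onsets are limited to one consonant).
Epenthesis after each stranded consonant: /b/ → /ba/, /z/ → /za/.

bateðza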